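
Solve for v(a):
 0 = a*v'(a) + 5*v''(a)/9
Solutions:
 v(a) = C1 + C2*erf(3*sqrt(10)*a/10)


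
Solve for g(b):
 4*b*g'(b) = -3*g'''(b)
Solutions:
 g(b) = C1 + Integral(C2*airyai(-6^(2/3)*b/3) + C3*airybi(-6^(2/3)*b/3), b)


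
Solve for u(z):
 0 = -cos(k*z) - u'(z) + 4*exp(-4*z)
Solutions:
 u(z) = C1 - exp(-4*z) - sin(k*z)/k


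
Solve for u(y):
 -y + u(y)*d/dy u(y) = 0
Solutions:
 u(y) = -sqrt(C1 + y^2)
 u(y) = sqrt(C1 + y^2)


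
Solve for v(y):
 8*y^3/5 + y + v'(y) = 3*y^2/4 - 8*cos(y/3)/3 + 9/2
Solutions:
 v(y) = C1 - 2*y^4/5 + y^3/4 - y^2/2 + 9*y/2 - 8*sin(y/3)


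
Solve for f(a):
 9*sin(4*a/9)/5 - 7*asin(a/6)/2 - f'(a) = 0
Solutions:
 f(a) = C1 - 7*a*asin(a/6)/2 - 7*sqrt(36 - a^2)/2 - 81*cos(4*a/9)/20


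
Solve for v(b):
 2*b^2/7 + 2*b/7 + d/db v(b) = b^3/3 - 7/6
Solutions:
 v(b) = C1 + b^4/12 - 2*b^3/21 - b^2/7 - 7*b/6


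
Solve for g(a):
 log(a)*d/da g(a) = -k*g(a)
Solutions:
 g(a) = C1*exp(-k*li(a))


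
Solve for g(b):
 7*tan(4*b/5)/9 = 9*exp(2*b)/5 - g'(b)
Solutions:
 g(b) = C1 + 9*exp(2*b)/10 + 35*log(cos(4*b/5))/36


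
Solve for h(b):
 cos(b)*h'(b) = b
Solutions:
 h(b) = C1 + Integral(b/cos(b), b)


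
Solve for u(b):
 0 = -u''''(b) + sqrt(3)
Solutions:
 u(b) = C1 + C2*b + C3*b^2 + C4*b^3 + sqrt(3)*b^4/24


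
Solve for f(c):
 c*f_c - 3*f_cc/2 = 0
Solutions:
 f(c) = C1 + C2*erfi(sqrt(3)*c/3)


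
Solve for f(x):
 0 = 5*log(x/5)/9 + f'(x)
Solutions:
 f(x) = C1 - 5*x*log(x)/9 + 5*x/9 + 5*x*log(5)/9


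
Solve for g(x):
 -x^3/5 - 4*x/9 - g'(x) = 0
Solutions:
 g(x) = C1 - x^4/20 - 2*x^2/9


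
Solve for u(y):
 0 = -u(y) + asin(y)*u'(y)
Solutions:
 u(y) = C1*exp(Integral(1/asin(y), y))


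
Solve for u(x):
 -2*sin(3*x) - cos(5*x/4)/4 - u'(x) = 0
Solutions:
 u(x) = C1 - sin(5*x/4)/5 + 2*cos(3*x)/3


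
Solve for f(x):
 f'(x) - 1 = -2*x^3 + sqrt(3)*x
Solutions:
 f(x) = C1 - x^4/2 + sqrt(3)*x^2/2 + x


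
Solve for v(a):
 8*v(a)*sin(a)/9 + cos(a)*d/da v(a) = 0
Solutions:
 v(a) = C1*cos(a)^(8/9)


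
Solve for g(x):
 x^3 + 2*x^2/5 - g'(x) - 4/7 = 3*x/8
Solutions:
 g(x) = C1 + x^4/4 + 2*x^3/15 - 3*x^2/16 - 4*x/7


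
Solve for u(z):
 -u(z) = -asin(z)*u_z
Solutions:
 u(z) = C1*exp(Integral(1/asin(z), z))


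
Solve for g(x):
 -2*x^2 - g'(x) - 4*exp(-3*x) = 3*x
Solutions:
 g(x) = C1 - 2*x^3/3 - 3*x^2/2 + 4*exp(-3*x)/3


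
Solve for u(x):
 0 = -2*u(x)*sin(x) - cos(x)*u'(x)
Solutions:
 u(x) = C1*cos(x)^2


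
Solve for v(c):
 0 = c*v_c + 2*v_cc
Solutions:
 v(c) = C1 + C2*erf(c/2)


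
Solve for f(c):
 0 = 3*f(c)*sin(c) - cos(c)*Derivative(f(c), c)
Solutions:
 f(c) = C1/cos(c)^3


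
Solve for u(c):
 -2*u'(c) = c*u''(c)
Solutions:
 u(c) = C1 + C2/c


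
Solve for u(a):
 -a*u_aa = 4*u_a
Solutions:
 u(a) = C1 + C2/a^3


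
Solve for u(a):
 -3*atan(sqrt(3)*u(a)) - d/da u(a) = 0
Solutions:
 Integral(1/atan(sqrt(3)*_y), (_y, u(a))) = C1 - 3*a


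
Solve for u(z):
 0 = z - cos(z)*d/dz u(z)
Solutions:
 u(z) = C1 + Integral(z/cos(z), z)


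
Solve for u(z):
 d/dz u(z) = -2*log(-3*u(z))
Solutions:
 Integral(1/(log(-_y) + log(3)), (_y, u(z)))/2 = C1 - z


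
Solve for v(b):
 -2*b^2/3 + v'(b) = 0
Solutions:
 v(b) = C1 + 2*b^3/9


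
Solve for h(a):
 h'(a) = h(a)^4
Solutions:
 h(a) = (-1/(C1 + 3*a))^(1/3)
 h(a) = (-1/(C1 + a))^(1/3)*(-3^(2/3) - 3*3^(1/6)*I)/6
 h(a) = (-1/(C1 + a))^(1/3)*(-3^(2/3) + 3*3^(1/6)*I)/6


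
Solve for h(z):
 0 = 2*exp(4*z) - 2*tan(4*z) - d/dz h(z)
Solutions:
 h(z) = C1 + exp(4*z)/2 + log(cos(4*z))/2


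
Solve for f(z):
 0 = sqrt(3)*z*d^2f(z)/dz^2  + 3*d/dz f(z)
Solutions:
 f(z) = C1 + C2*z^(1 - sqrt(3))


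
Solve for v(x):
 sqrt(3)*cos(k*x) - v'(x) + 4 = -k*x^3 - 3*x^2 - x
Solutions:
 v(x) = C1 + k*x^4/4 + x^3 + x^2/2 + 4*x + sqrt(3)*sin(k*x)/k


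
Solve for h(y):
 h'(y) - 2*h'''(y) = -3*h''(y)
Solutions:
 h(y) = C1 + C2*exp(y*(3 - sqrt(17))/4) + C3*exp(y*(3 + sqrt(17))/4)


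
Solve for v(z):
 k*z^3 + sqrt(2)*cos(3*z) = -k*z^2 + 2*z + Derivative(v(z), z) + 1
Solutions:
 v(z) = C1 + k*z^4/4 + k*z^3/3 - z^2 - z + sqrt(2)*sin(3*z)/3


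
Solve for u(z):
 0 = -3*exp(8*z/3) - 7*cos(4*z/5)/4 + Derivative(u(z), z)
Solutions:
 u(z) = C1 + 9*exp(8*z/3)/8 + 35*sin(4*z/5)/16


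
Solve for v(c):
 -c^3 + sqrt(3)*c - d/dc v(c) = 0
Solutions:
 v(c) = C1 - c^4/4 + sqrt(3)*c^2/2


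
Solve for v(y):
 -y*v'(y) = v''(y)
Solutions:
 v(y) = C1 + C2*erf(sqrt(2)*y/2)


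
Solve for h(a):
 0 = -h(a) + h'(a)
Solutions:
 h(a) = C1*exp(a)


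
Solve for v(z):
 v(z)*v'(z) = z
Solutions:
 v(z) = -sqrt(C1 + z^2)
 v(z) = sqrt(C1 + z^2)


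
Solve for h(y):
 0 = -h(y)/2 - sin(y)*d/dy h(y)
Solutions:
 h(y) = C1*(cos(y) + 1)^(1/4)/(cos(y) - 1)^(1/4)


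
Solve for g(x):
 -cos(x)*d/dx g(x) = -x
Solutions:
 g(x) = C1 + Integral(x/cos(x), x)


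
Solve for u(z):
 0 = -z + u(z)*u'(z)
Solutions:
 u(z) = -sqrt(C1 + z^2)
 u(z) = sqrt(C1 + z^2)


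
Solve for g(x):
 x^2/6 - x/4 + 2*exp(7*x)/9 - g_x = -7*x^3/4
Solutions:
 g(x) = C1 + 7*x^4/16 + x^3/18 - x^2/8 + 2*exp(7*x)/63


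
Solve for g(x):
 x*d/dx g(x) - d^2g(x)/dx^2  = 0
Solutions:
 g(x) = C1 + C2*erfi(sqrt(2)*x/2)


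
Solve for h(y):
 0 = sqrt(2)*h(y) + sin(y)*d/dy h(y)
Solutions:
 h(y) = C1*(cos(y) + 1)^(sqrt(2)/2)/(cos(y) - 1)^(sqrt(2)/2)


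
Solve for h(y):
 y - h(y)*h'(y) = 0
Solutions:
 h(y) = -sqrt(C1 + y^2)
 h(y) = sqrt(C1 + y^2)


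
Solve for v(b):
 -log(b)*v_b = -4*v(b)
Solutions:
 v(b) = C1*exp(4*li(b))


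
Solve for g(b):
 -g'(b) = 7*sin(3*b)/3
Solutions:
 g(b) = C1 + 7*cos(3*b)/9


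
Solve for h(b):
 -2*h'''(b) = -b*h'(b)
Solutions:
 h(b) = C1 + Integral(C2*airyai(2^(2/3)*b/2) + C3*airybi(2^(2/3)*b/2), b)


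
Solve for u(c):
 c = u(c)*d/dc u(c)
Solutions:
 u(c) = -sqrt(C1 + c^2)
 u(c) = sqrt(C1 + c^2)


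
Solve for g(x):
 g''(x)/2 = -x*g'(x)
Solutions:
 g(x) = C1 + C2*erf(x)


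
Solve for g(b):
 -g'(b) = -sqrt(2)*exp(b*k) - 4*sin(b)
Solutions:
 g(b) = C1 - 4*cos(b) + sqrt(2)*exp(b*k)/k


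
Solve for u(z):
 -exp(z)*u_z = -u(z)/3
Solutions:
 u(z) = C1*exp(-exp(-z)/3)


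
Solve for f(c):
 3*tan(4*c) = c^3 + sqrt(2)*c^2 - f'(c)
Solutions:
 f(c) = C1 + c^4/4 + sqrt(2)*c^3/3 + 3*log(cos(4*c))/4


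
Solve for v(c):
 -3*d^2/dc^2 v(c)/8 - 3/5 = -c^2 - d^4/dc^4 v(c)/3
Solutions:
 v(c) = C1 + C2*c + C3*exp(-3*sqrt(2)*c/4) + C4*exp(3*sqrt(2)*c/4) + 2*c^4/9 + 212*c^2/135


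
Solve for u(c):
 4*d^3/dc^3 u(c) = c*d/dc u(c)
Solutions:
 u(c) = C1 + Integral(C2*airyai(2^(1/3)*c/2) + C3*airybi(2^(1/3)*c/2), c)


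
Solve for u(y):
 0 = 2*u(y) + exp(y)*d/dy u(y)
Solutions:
 u(y) = C1*exp(2*exp(-y))


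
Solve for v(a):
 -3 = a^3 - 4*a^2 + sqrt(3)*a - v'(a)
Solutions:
 v(a) = C1 + a^4/4 - 4*a^3/3 + sqrt(3)*a^2/2 + 3*a


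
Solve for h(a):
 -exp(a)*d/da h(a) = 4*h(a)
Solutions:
 h(a) = C1*exp(4*exp(-a))


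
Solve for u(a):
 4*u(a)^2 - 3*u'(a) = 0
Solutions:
 u(a) = -3/(C1 + 4*a)


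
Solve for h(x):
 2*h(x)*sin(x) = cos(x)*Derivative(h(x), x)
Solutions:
 h(x) = C1/cos(x)^2


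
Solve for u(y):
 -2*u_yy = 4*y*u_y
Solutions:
 u(y) = C1 + C2*erf(y)


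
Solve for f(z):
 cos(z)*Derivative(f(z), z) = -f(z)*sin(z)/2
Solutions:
 f(z) = C1*sqrt(cos(z))


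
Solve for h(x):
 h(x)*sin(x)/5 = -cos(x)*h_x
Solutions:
 h(x) = C1*cos(x)^(1/5)


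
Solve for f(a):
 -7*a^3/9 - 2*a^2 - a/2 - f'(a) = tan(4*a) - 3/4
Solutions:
 f(a) = C1 - 7*a^4/36 - 2*a^3/3 - a^2/4 + 3*a/4 + log(cos(4*a))/4


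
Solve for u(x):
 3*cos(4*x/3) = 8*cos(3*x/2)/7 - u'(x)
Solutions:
 u(x) = C1 - 9*sin(4*x/3)/4 + 16*sin(3*x/2)/21


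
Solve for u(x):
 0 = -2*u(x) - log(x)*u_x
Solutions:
 u(x) = C1*exp(-2*li(x))


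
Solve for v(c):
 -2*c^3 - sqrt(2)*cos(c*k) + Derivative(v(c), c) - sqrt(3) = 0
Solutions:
 v(c) = C1 + c^4/2 + sqrt(3)*c + sqrt(2)*sin(c*k)/k


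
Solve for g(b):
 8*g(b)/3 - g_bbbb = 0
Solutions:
 g(b) = C1*exp(-6^(3/4)*b/3) + C2*exp(6^(3/4)*b/3) + C3*sin(6^(3/4)*b/3) + C4*cos(6^(3/4)*b/3)


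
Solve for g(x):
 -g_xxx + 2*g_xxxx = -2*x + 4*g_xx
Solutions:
 g(x) = C1 + C2*x + C3*exp(x*(1 - sqrt(33))/4) + C4*exp(x*(1 + sqrt(33))/4) + x^3/12 - x^2/16


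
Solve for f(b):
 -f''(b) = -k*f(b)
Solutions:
 f(b) = C1*exp(-b*sqrt(k)) + C2*exp(b*sqrt(k))


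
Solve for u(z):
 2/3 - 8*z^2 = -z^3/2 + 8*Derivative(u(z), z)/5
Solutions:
 u(z) = C1 + 5*z^4/64 - 5*z^3/3 + 5*z/12


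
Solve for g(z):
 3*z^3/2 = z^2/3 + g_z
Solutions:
 g(z) = C1 + 3*z^4/8 - z^3/9


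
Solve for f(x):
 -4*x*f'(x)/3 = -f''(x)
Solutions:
 f(x) = C1 + C2*erfi(sqrt(6)*x/3)


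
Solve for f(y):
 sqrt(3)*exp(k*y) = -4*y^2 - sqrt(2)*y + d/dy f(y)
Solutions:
 f(y) = C1 + 4*y^3/3 + sqrt(2)*y^2/2 + sqrt(3)*exp(k*y)/k


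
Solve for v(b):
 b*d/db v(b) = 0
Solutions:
 v(b) = C1


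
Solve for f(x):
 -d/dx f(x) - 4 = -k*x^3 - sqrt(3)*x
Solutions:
 f(x) = C1 + k*x^4/4 + sqrt(3)*x^2/2 - 4*x


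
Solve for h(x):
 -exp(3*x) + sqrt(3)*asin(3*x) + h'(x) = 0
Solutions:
 h(x) = C1 - sqrt(3)*(x*asin(3*x) + sqrt(1 - 9*x^2)/3) + exp(3*x)/3


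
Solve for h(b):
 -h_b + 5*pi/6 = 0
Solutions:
 h(b) = C1 + 5*pi*b/6


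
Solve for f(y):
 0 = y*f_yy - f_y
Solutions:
 f(y) = C1 + C2*y^2


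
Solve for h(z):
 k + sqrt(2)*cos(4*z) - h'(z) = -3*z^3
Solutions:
 h(z) = C1 + k*z + 3*z^4/4 + sqrt(2)*sin(4*z)/4


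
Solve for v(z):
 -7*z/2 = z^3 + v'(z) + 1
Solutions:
 v(z) = C1 - z^4/4 - 7*z^2/4 - z


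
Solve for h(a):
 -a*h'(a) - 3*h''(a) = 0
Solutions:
 h(a) = C1 + C2*erf(sqrt(6)*a/6)


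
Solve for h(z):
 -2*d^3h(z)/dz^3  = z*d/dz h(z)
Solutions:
 h(z) = C1 + Integral(C2*airyai(-2^(2/3)*z/2) + C3*airybi(-2^(2/3)*z/2), z)


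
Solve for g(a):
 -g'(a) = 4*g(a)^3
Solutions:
 g(a) = -sqrt(2)*sqrt(-1/(C1 - 4*a))/2
 g(a) = sqrt(2)*sqrt(-1/(C1 - 4*a))/2


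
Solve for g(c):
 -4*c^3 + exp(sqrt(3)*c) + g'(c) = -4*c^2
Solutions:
 g(c) = C1 + c^4 - 4*c^3/3 - sqrt(3)*exp(sqrt(3)*c)/3


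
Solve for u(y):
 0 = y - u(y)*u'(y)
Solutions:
 u(y) = -sqrt(C1 + y^2)
 u(y) = sqrt(C1 + y^2)


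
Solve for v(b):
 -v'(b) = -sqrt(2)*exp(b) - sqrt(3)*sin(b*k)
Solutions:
 v(b) = C1 + sqrt(2)*exp(b) - sqrt(3)*cos(b*k)/k


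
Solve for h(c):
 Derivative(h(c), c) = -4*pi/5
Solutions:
 h(c) = C1 - 4*pi*c/5


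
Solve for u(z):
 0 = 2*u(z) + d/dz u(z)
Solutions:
 u(z) = C1*exp(-2*z)


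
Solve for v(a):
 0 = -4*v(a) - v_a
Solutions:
 v(a) = C1*exp(-4*a)


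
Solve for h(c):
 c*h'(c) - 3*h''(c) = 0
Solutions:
 h(c) = C1 + C2*erfi(sqrt(6)*c/6)


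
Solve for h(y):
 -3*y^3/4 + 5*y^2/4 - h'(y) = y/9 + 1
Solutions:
 h(y) = C1 - 3*y^4/16 + 5*y^3/12 - y^2/18 - y


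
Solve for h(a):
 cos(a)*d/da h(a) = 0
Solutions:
 h(a) = C1


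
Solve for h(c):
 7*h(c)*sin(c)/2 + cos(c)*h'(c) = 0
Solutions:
 h(c) = C1*cos(c)^(7/2)


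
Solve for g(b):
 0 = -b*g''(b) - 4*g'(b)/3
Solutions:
 g(b) = C1 + C2/b^(1/3)


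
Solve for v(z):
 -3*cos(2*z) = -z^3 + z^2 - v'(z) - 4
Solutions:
 v(z) = C1 - z^4/4 + z^3/3 - 4*z + 3*sin(2*z)/2


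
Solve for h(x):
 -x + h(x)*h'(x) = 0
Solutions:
 h(x) = -sqrt(C1 + x^2)
 h(x) = sqrt(C1 + x^2)


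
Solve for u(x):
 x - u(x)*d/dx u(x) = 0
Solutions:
 u(x) = -sqrt(C1 + x^2)
 u(x) = sqrt(C1 + x^2)


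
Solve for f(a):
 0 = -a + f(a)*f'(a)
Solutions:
 f(a) = -sqrt(C1 + a^2)
 f(a) = sqrt(C1 + a^2)


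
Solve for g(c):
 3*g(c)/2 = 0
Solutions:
 g(c) = 0


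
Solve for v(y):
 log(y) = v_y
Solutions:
 v(y) = C1 + y*log(y) - y


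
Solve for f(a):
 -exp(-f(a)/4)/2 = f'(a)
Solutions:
 f(a) = 4*log(C1 - a/8)


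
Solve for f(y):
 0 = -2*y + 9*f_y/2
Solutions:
 f(y) = C1 + 2*y^2/9


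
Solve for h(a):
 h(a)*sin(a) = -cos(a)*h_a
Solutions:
 h(a) = C1*cos(a)


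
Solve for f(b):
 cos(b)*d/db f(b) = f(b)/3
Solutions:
 f(b) = C1*(sin(b) + 1)^(1/6)/(sin(b) - 1)^(1/6)


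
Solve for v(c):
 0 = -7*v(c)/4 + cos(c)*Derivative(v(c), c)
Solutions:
 v(c) = C1*(sin(c) + 1)^(7/8)/(sin(c) - 1)^(7/8)


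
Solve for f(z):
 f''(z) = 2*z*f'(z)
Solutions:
 f(z) = C1 + C2*erfi(z)


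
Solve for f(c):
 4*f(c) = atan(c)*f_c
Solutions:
 f(c) = C1*exp(4*Integral(1/atan(c), c))


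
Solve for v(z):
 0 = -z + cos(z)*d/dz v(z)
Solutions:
 v(z) = C1 + Integral(z/cos(z), z)


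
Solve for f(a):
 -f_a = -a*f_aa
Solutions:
 f(a) = C1 + C2*a^2


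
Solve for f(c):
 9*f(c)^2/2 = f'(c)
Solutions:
 f(c) = -2/(C1 + 9*c)


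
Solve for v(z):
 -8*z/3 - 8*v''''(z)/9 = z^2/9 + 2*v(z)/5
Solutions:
 v(z) = -5*z^2/18 - 20*z/3 + (C1*sin(sqrt(3)*5^(3/4)*z/10) + C2*cos(sqrt(3)*5^(3/4)*z/10))*exp(-sqrt(3)*5^(3/4)*z/10) + (C3*sin(sqrt(3)*5^(3/4)*z/10) + C4*cos(sqrt(3)*5^(3/4)*z/10))*exp(sqrt(3)*5^(3/4)*z/10)


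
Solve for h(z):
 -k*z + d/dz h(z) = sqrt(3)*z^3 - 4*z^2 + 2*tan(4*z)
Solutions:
 h(z) = C1 + k*z^2/2 + sqrt(3)*z^4/4 - 4*z^3/3 - log(cos(4*z))/2


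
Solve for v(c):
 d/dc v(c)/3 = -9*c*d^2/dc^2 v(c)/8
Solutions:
 v(c) = C1 + C2*c^(19/27)


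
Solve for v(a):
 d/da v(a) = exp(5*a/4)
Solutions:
 v(a) = C1 + 4*exp(5*a/4)/5


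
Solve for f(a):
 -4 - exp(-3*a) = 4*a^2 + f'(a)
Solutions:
 f(a) = C1 - 4*a^3/3 - 4*a + exp(-3*a)/3


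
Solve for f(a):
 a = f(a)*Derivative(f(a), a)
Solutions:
 f(a) = -sqrt(C1 + a^2)
 f(a) = sqrt(C1 + a^2)


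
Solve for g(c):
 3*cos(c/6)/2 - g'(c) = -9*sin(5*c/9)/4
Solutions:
 g(c) = C1 + 9*sin(c/6) - 81*cos(5*c/9)/20


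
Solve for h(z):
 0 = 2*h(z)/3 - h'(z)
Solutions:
 h(z) = C1*exp(2*z/3)


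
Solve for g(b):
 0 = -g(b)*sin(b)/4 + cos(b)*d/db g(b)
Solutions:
 g(b) = C1/cos(b)^(1/4)


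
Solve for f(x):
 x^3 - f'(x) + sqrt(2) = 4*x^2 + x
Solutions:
 f(x) = C1 + x^4/4 - 4*x^3/3 - x^2/2 + sqrt(2)*x


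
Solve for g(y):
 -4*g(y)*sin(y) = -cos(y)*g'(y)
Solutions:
 g(y) = C1/cos(y)^4


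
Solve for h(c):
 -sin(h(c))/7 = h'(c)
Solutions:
 c/7 + log(cos(h(c)) - 1)/2 - log(cos(h(c)) + 1)/2 = C1


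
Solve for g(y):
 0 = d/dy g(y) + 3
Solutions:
 g(y) = C1 - 3*y


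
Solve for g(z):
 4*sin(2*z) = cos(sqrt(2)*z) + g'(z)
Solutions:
 g(z) = C1 - sqrt(2)*sin(sqrt(2)*z)/2 - 2*cos(2*z)


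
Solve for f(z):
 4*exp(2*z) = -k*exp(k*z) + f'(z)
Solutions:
 f(z) = C1 + 2*exp(2*z) + exp(k*z)


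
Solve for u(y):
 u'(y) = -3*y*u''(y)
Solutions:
 u(y) = C1 + C2*y^(2/3)


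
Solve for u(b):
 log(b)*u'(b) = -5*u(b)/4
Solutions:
 u(b) = C1*exp(-5*li(b)/4)


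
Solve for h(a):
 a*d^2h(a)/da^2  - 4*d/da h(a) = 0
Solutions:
 h(a) = C1 + C2*a^5


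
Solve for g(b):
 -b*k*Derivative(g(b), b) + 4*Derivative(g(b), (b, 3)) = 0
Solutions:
 g(b) = C1 + Integral(C2*airyai(2^(1/3)*b*k^(1/3)/2) + C3*airybi(2^(1/3)*b*k^(1/3)/2), b)


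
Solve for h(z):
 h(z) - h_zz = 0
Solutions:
 h(z) = C1*exp(-z) + C2*exp(z)


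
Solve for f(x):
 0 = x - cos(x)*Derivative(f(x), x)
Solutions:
 f(x) = C1 + Integral(x/cos(x), x)


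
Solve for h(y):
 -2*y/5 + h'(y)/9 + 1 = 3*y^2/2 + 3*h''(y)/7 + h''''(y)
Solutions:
 h(y) = C1 + C2*exp(-y*(-6*882^(1/3)/(49 + sqrt(4669))^(1/3) + 84^(1/3)*(49 + sqrt(4669))^(1/3))/84)*sin(3^(1/6)*y*(18*98^(1/3)/(49 + sqrt(4669))^(1/3) + 28^(1/3)*3^(2/3)*(49 + sqrt(4669))^(1/3))/84) + C3*exp(-y*(-6*882^(1/3)/(49 + sqrt(4669))^(1/3) + 84^(1/3)*(49 + sqrt(4669))^(1/3))/84)*cos(3^(1/6)*y*(18*98^(1/3)/(49 + sqrt(4669))^(1/3) + 28^(1/3)*3^(2/3)*(49 + sqrt(4669))^(1/3))/84) + C4*exp(y*(-6*882^(1/3)/(49 + sqrt(4669))^(1/3) + 84^(1/3)*(49 + sqrt(4669))^(1/3))/42) + 9*y^3/2 + 3771*y^2/70 + 99612*y/245


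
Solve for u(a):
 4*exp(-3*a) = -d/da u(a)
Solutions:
 u(a) = C1 + 4*exp(-3*a)/3


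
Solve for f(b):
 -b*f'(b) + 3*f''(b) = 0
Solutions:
 f(b) = C1 + C2*erfi(sqrt(6)*b/6)


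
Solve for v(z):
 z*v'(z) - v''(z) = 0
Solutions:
 v(z) = C1 + C2*erfi(sqrt(2)*z/2)


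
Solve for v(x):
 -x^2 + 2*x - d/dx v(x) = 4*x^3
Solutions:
 v(x) = C1 - x^4 - x^3/3 + x^2


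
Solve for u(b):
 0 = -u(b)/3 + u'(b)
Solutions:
 u(b) = C1*exp(b/3)


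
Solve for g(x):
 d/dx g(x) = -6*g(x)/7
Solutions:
 g(x) = C1*exp(-6*x/7)


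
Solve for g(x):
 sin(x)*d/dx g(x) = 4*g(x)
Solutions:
 g(x) = C1*(cos(x)^2 - 2*cos(x) + 1)/(cos(x)^2 + 2*cos(x) + 1)


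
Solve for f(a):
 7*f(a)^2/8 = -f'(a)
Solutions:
 f(a) = 8/(C1 + 7*a)


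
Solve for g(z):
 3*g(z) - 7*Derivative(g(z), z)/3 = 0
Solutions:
 g(z) = C1*exp(9*z/7)


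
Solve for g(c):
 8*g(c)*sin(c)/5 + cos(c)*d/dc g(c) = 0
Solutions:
 g(c) = C1*cos(c)^(8/5)


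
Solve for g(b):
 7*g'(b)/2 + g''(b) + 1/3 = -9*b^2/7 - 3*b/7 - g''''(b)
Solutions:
 g(b) = C1 + C2*exp(-6^(1/3)*b*(-(63 + sqrt(4017))^(1/3) + 2*6^(1/3)/(63 + sqrt(4017))^(1/3))/12)*sin(2^(1/3)*3^(1/6)*b*(6*2^(1/3)/(63 + sqrt(4017))^(1/3) + 3^(2/3)*(63 + sqrt(4017))^(1/3))/12) + C3*exp(-6^(1/3)*b*(-(63 + sqrt(4017))^(1/3) + 2*6^(1/3)/(63 + sqrt(4017))^(1/3))/12)*cos(2^(1/3)*3^(1/6)*b*(6*2^(1/3)/(63 + sqrt(4017))^(1/3) + 3^(2/3)*(63 + sqrt(4017))^(1/3))/12) + C4*exp(6^(1/3)*b*(-(63 + sqrt(4017))^(1/3) + 2*6^(1/3)/(63 + sqrt(4017))^(1/3))/6) - 6*b^3/49 + 15*b^2/343 - 866*b/7203


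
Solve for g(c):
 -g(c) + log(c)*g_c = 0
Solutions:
 g(c) = C1*exp(li(c))


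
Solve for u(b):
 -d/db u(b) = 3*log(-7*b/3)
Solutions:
 u(b) = C1 - 3*b*log(-b) + 3*b*(-log(7) + 1 + log(3))


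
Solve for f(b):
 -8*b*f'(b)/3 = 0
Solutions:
 f(b) = C1


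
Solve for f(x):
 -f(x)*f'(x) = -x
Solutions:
 f(x) = -sqrt(C1 + x^2)
 f(x) = sqrt(C1 + x^2)


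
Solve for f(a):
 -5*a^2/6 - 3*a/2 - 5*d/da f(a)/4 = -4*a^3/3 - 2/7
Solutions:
 f(a) = C1 + 4*a^4/15 - 2*a^3/9 - 3*a^2/5 + 8*a/35


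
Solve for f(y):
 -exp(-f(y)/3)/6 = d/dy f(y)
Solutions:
 f(y) = 3*log(C1 - y/18)


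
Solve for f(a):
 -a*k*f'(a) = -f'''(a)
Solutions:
 f(a) = C1 + Integral(C2*airyai(a*k^(1/3)) + C3*airybi(a*k^(1/3)), a)


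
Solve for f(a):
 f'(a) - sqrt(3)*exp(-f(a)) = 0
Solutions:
 f(a) = log(C1 + sqrt(3)*a)


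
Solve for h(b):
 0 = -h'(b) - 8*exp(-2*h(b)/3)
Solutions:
 h(b) = 3*log(-sqrt(C1 - 8*b)) - 3*log(3) + 3*log(6)/2
 h(b) = 3*log(C1 - 8*b)/2 - 3*log(3) + 3*log(6)/2


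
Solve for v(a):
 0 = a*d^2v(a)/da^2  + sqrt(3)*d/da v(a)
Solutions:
 v(a) = C1 + C2*a^(1 - sqrt(3))


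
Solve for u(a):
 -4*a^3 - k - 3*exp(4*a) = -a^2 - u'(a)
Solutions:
 u(a) = C1 + a^4 - a^3/3 + a*k + 3*exp(4*a)/4


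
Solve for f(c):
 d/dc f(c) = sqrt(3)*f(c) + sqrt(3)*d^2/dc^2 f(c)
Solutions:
 f(c) = (C1*sin(sqrt(33)*c/6) + C2*cos(sqrt(33)*c/6))*exp(sqrt(3)*c/6)


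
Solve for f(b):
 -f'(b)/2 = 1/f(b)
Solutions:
 f(b) = -sqrt(C1 - 4*b)
 f(b) = sqrt(C1 - 4*b)


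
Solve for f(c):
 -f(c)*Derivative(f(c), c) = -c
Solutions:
 f(c) = -sqrt(C1 + c^2)
 f(c) = sqrt(C1 + c^2)


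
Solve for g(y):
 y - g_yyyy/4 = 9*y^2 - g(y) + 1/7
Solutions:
 g(y) = C1*exp(-sqrt(2)*y) + C2*exp(sqrt(2)*y) + C3*sin(sqrt(2)*y) + C4*cos(sqrt(2)*y) + 9*y^2 - y + 1/7


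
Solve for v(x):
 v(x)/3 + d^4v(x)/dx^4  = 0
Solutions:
 v(x) = (C1*sin(sqrt(2)*3^(3/4)*x/6) + C2*cos(sqrt(2)*3^(3/4)*x/6))*exp(-sqrt(2)*3^(3/4)*x/6) + (C3*sin(sqrt(2)*3^(3/4)*x/6) + C4*cos(sqrt(2)*3^(3/4)*x/6))*exp(sqrt(2)*3^(3/4)*x/6)


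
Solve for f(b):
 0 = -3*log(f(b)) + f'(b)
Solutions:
 li(f(b)) = C1 + 3*b


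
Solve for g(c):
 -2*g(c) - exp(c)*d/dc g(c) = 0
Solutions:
 g(c) = C1*exp(2*exp(-c))


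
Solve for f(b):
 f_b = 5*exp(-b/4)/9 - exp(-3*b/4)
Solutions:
 f(b) = C1 - 20*exp(-b/4)/9 + 4*exp(-3*b/4)/3


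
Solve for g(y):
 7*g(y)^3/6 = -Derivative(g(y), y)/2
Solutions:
 g(y) = -sqrt(6)*sqrt(-1/(C1 - 7*y))/2
 g(y) = sqrt(6)*sqrt(-1/(C1 - 7*y))/2


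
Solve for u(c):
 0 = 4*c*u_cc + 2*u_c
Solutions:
 u(c) = C1 + C2*sqrt(c)


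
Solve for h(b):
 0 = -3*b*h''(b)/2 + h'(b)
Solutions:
 h(b) = C1 + C2*b^(5/3)


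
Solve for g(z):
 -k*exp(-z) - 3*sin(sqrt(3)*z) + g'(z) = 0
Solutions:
 g(z) = C1 - k*exp(-z) - sqrt(3)*cos(sqrt(3)*z)


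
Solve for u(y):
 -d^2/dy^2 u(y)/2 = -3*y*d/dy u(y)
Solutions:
 u(y) = C1 + C2*erfi(sqrt(3)*y)


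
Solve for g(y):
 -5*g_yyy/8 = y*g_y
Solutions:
 g(y) = C1 + Integral(C2*airyai(-2*5^(2/3)*y/5) + C3*airybi(-2*5^(2/3)*y/5), y)


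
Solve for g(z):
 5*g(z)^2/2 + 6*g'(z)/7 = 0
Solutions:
 g(z) = 12/(C1 + 35*z)


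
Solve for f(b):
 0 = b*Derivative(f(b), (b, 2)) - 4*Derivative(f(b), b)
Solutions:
 f(b) = C1 + C2*b^5


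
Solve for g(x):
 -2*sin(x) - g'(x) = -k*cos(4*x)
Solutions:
 g(x) = C1 + k*sin(4*x)/4 + 2*cos(x)


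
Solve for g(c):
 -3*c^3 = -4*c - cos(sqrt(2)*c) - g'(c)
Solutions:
 g(c) = C1 + 3*c^4/4 - 2*c^2 - sqrt(2)*sin(sqrt(2)*c)/2


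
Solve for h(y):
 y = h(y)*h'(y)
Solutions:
 h(y) = -sqrt(C1 + y^2)
 h(y) = sqrt(C1 + y^2)


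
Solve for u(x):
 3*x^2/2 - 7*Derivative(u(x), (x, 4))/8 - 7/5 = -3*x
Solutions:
 u(x) = C1 + C2*x + C3*x^2 + C4*x^3 + x^6/210 + x^5/35 - x^4/15


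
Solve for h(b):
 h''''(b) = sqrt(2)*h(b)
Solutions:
 h(b) = C1*exp(-2^(1/8)*b) + C2*exp(2^(1/8)*b) + C3*sin(2^(1/8)*b) + C4*cos(2^(1/8)*b)


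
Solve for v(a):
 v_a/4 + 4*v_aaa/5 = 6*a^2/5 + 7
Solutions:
 v(a) = C1 + C2*sin(sqrt(5)*a/4) + C3*cos(sqrt(5)*a/4) + 8*a^3/5 - 68*a/25


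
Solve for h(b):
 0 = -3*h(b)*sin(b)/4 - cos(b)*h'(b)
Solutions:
 h(b) = C1*cos(b)^(3/4)


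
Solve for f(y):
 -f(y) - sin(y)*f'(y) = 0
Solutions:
 f(y) = C1*sqrt(cos(y) + 1)/sqrt(cos(y) - 1)


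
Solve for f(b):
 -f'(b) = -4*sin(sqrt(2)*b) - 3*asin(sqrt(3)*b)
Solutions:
 f(b) = C1 + 3*b*asin(sqrt(3)*b) + sqrt(3)*sqrt(1 - 3*b^2) - 2*sqrt(2)*cos(sqrt(2)*b)


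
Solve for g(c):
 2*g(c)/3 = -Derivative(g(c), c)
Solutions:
 g(c) = C1*exp(-2*c/3)


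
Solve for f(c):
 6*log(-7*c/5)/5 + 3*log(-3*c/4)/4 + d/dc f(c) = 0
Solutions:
 f(c) = C1 - 39*c*log(-c)/20 + 3*c*(-8*log(7) - 5*log(3) + 10*log(2) + 8*log(5) + 13)/20


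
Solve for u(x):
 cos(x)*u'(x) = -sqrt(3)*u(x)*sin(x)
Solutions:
 u(x) = C1*cos(x)^(sqrt(3))


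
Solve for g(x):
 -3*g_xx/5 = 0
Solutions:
 g(x) = C1 + C2*x


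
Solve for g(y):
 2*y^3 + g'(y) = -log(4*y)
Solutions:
 g(y) = C1 - y^4/2 - y*log(y) - y*log(4) + y


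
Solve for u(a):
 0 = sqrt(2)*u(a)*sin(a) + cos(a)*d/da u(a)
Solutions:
 u(a) = C1*cos(a)^(sqrt(2))


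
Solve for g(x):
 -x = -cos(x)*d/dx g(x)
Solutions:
 g(x) = C1 + Integral(x/cos(x), x)


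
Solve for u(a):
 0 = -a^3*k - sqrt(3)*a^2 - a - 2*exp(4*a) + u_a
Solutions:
 u(a) = C1 + a^4*k/4 + sqrt(3)*a^3/3 + a^2/2 + exp(4*a)/2


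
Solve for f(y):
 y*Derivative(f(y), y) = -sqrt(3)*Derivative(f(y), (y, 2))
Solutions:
 f(y) = C1 + C2*erf(sqrt(2)*3^(3/4)*y/6)


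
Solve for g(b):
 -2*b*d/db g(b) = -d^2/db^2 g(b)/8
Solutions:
 g(b) = C1 + C2*erfi(2*sqrt(2)*b)


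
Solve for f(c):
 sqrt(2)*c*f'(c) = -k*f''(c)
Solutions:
 f(c) = C1 + C2*sqrt(k)*erf(2^(3/4)*c*sqrt(1/k)/2)


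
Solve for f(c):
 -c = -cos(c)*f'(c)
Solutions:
 f(c) = C1 + Integral(c/cos(c), c)


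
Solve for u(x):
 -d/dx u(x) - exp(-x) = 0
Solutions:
 u(x) = C1 + exp(-x)


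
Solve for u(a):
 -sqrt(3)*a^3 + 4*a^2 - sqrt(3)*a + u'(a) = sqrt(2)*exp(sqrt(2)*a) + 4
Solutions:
 u(a) = C1 + sqrt(3)*a^4/4 - 4*a^3/3 + sqrt(3)*a^2/2 + 4*a + exp(sqrt(2)*a)


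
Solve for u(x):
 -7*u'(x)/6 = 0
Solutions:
 u(x) = C1


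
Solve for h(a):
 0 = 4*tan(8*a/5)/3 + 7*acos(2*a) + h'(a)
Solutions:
 h(a) = C1 - 7*a*acos(2*a) + 7*sqrt(1 - 4*a^2)/2 + 5*log(cos(8*a/5))/6


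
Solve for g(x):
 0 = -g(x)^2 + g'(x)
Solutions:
 g(x) = -1/(C1 + x)


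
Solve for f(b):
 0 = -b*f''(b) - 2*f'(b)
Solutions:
 f(b) = C1 + C2/b


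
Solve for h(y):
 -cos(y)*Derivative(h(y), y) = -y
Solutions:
 h(y) = C1 + Integral(y/cos(y), y)


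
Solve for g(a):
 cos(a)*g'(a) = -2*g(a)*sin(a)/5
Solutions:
 g(a) = C1*cos(a)^(2/5)


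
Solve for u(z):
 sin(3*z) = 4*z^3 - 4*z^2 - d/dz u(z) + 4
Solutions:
 u(z) = C1 + z^4 - 4*z^3/3 + 4*z + cos(3*z)/3


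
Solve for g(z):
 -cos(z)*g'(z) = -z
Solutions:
 g(z) = C1 + Integral(z/cos(z), z)


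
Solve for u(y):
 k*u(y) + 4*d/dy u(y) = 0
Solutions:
 u(y) = C1*exp(-k*y/4)


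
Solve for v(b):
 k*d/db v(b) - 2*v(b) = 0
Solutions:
 v(b) = C1*exp(2*b/k)


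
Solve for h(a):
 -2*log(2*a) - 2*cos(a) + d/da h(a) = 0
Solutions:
 h(a) = C1 + 2*a*log(a) - 2*a + 2*a*log(2) + 2*sin(a)


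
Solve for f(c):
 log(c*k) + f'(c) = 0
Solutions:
 f(c) = C1 - c*log(c*k) + c


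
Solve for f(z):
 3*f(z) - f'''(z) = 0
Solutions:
 f(z) = C3*exp(3^(1/3)*z) + (C1*sin(3^(5/6)*z/2) + C2*cos(3^(5/6)*z/2))*exp(-3^(1/3)*z/2)


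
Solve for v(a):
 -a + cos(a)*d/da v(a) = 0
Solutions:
 v(a) = C1 + Integral(a/cos(a), a)


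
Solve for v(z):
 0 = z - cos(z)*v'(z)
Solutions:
 v(z) = C1 + Integral(z/cos(z), z)


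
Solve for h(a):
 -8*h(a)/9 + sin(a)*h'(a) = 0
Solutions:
 h(a) = C1*(cos(a) - 1)^(4/9)/(cos(a) + 1)^(4/9)


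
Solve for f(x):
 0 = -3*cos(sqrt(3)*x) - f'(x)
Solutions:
 f(x) = C1 - sqrt(3)*sin(sqrt(3)*x)


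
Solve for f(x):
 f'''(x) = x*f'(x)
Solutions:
 f(x) = C1 + Integral(C2*airyai(x) + C3*airybi(x), x)


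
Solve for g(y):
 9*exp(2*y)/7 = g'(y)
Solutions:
 g(y) = C1 + 9*exp(2*y)/14


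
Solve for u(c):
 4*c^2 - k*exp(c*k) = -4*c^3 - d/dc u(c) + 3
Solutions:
 u(c) = C1 - c^4 - 4*c^3/3 + 3*c + exp(c*k)


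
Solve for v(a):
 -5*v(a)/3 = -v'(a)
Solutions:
 v(a) = C1*exp(5*a/3)


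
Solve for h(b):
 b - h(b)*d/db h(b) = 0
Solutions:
 h(b) = -sqrt(C1 + b^2)
 h(b) = sqrt(C1 + b^2)


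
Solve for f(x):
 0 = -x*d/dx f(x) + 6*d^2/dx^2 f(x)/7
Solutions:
 f(x) = C1 + C2*erfi(sqrt(21)*x/6)


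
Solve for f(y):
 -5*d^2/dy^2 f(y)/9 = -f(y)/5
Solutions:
 f(y) = C1*exp(-3*y/5) + C2*exp(3*y/5)


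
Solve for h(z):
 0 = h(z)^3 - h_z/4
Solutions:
 h(z) = -sqrt(2)*sqrt(-1/(C1 + 4*z))/2
 h(z) = sqrt(2)*sqrt(-1/(C1 + 4*z))/2


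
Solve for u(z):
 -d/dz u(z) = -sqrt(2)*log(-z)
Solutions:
 u(z) = C1 + sqrt(2)*z*log(-z) - sqrt(2)*z


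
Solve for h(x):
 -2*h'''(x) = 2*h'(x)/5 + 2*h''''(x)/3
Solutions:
 h(x) = C1 + C2*exp(x*(-1 + 10^(1/3)/(2*(sqrt(69) + 13)^(1/3)) + 10^(2/3)*(sqrt(69) + 13)^(1/3)/20))*sin(10^(1/3)*sqrt(3)*x*(-10^(1/3)*(sqrt(69) + 13)^(1/3) + 10/(sqrt(69) + 13)^(1/3))/20) + C3*exp(x*(-1 + 10^(1/3)/(2*(sqrt(69) + 13)^(1/3)) + 10^(2/3)*(sqrt(69) + 13)^(1/3)/20))*cos(10^(1/3)*sqrt(3)*x*(-10^(1/3)*(sqrt(69) + 13)^(1/3) + 10/(sqrt(69) + 13)^(1/3))/20) + C4*exp(-x*(10^(1/3)/(sqrt(69) + 13)^(1/3) + 1 + 10^(2/3)*(sqrt(69) + 13)^(1/3)/10))


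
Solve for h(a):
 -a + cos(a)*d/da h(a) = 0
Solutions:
 h(a) = C1 + Integral(a/cos(a), a)


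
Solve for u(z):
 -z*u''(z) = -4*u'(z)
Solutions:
 u(z) = C1 + C2*z^5


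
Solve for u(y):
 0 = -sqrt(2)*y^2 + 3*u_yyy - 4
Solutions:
 u(y) = C1 + C2*y + C3*y^2 + sqrt(2)*y^5/180 + 2*y^3/9


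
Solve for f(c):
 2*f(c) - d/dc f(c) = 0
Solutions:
 f(c) = C1*exp(2*c)


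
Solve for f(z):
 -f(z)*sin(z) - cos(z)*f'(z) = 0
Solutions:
 f(z) = C1*cos(z)


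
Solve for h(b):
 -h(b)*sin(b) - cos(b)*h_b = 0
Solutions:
 h(b) = C1*cos(b)


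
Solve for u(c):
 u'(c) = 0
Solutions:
 u(c) = C1


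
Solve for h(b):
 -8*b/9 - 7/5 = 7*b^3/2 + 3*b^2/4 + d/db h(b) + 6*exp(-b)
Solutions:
 h(b) = C1 - 7*b^4/8 - b^3/4 - 4*b^2/9 - 7*b/5 + 6*exp(-b)


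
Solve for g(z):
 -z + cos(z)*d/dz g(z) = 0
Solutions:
 g(z) = C1 + Integral(z/cos(z), z)


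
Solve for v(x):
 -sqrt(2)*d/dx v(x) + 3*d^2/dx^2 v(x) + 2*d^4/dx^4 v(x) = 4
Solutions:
 v(x) = C1 + C2*exp(sqrt(2)*x*(-(1 + sqrt(2))^(1/3) + (1 + sqrt(2))^(-1/3))/4)*sin(sqrt(6)*x*((1 + sqrt(2))^(-1/3) + (1 + sqrt(2))^(1/3))/4) + C3*exp(sqrt(2)*x*(-(1 + sqrt(2))^(1/3) + (1 + sqrt(2))^(-1/3))/4)*cos(sqrt(6)*x*((1 + sqrt(2))^(-1/3) + (1 + sqrt(2))^(1/3))/4) + C4*exp(-sqrt(2)*x*(-(1 + sqrt(2))^(1/3) + (1 + sqrt(2))^(-1/3))/2) - 2*sqrt(2)*x


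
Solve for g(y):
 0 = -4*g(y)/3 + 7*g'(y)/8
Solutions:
 g(y) = C1*exp(32*y/21)


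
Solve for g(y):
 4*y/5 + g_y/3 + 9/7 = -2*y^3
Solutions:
 g(y) = C1 - 3*y^4/2 - 6*y^2/5 - 27*y/7


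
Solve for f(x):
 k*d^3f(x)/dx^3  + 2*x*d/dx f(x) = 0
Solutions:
 f(x) = C1 + Integral(C2*airyai(2^(1/3)*x*(-1/k)^(1/3)) + C3*airybi(2^(1/3)*x*(-1/k)^(1/3)), x)


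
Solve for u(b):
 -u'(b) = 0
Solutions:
 u(b) = C1


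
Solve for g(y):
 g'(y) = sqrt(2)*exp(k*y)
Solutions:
 g(y) = C1 + sqrt(2)*exp(k*y)/k


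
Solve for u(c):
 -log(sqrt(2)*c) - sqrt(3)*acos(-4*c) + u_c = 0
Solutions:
 u(c) = C1 + c*log(c) - c + c*log(2)/2 + sqrt(3)*(c*acos(-4*c) + sqrt(1 - 16*c^2)/4)


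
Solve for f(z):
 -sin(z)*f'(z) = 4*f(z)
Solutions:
 f(z) = C1*(cos(z)^2 + 2*cos(z) + 1)/(cos(z)^2 - 2*cos(z) + 1)


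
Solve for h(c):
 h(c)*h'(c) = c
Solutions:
 h(c) = -sqrt(C1 + c^2)
 h(c) = sqrt(C1 + c^2)


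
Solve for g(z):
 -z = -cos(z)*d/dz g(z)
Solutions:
 g(z) = C1 + Integral(z/cos(z), z)


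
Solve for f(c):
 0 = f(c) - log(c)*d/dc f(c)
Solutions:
 f(c) = C1*exp(li(c))


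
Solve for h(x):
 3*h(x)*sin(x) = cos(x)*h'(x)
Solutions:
 h(x) = C1/cos(x)^3


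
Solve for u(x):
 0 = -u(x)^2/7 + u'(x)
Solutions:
 u(x) = -7/(C1 + x)


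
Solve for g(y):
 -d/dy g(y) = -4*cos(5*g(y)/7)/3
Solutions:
 -4*y/3 - 7*log(sin(5*g(y)/7) - 1)/10 + 7*log(sin(5*g(y)/7) + 1)/10 = C1


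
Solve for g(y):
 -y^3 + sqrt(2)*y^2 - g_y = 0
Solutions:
 g(y) = C1 - y^4/4 + sqrt(2)*y^3/3


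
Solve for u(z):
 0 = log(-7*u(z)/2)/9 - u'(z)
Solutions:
 -9*Integral(1/(log(-_y) - log(2) + log(7)), (_y, u(z))) = C1 - z


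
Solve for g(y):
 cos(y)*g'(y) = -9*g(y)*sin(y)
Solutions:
 g(y) = C1*cos(y)^9


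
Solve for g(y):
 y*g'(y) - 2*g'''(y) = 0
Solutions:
 g(y) = C1 + Integral(C2*airyai(2^(2/3)*y/2) + C3*airybi(2^(2/3)*y/2), y)


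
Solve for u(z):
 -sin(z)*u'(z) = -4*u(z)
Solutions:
 u(z) = C1*(cos(z)^2 - 2*cos(z) + 1)/(cos(z)^2 + 2*cos(z) + 1)


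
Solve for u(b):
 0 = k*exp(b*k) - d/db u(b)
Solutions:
 u(b) = C1 + exp(b*k)


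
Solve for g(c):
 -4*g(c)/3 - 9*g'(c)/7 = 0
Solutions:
 g(c) = C1*exp(-28*c/27)


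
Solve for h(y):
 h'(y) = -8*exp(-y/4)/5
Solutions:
 h(y) = C1 + 32*exp(-y/4)/5


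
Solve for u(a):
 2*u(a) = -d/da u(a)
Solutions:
 u(a) = C1*exp(-2*a)


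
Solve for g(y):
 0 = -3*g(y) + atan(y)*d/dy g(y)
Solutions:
 g(y) = C1*exp(3*Integral(1/atan(y), y))


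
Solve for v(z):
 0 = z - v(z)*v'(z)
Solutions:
 v(z) = -sqrt(C1 + z^2)
 v(z) = sqrt(C1 + z^2)


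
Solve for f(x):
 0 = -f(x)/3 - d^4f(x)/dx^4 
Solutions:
 f(x) = (C1*sin(sqrt(2)*3^(3/4)*x/6) + C2*cos(sqrt(2)*3^(3/4)*x/6))*exp(-sqrt(2)*3^(3/4)*x/6) + (C3*sin(sqrt(2)*3^(3/4)*x/6) + C4*cos(sqrt(2)*3^(3/4)*x/6))*exp(sqrt(2)*3^(3/4)*x/6)


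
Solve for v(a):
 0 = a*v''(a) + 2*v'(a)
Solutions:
 v(a) = C1 + C2/a


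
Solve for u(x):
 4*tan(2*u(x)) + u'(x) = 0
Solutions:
 u(x) = -asin(C1*exp(-8*x))/2 + pi/2
 u(x) = asin(C1*exp(-8*x))/2


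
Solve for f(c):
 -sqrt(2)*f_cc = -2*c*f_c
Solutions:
 f(c) = C1 + C2*erfi(2^(3/4)*c/2)


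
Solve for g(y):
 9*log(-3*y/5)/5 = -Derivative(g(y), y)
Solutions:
 g(y) = C1 - 9*y*log(-y)/5 + 9*y*(-log(3) + 1 + log(5))/5


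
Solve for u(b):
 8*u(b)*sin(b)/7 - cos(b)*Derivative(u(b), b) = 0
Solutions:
 u(b) = C1/cos(b)^(8/7)


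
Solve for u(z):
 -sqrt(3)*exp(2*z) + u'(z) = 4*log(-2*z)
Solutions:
 u(z) = C1 + 4*z*log(-z) + 4*z*(-1 + log(2)) + sqrt(3)*exp(2*z)/2


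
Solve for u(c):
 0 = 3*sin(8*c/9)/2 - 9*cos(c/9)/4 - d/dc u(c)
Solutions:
 u(c) = C1 - 81*sin(c/9)/4 - 27*cos(8*c/9)/16


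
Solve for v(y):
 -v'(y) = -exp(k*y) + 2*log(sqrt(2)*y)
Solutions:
 v(y) = C1 - 2*y*log(y) + y*(2 - log(2)) + Piecewise((exp(k*y)/k, Ne(k, 0)), (y, True))


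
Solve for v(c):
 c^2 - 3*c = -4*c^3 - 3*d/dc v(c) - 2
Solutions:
 v(c) = C1 - c^4/3 - c^3/9 + c^2/2 - 2*c/3


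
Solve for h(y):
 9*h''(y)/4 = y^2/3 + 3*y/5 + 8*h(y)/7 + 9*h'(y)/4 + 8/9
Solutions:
 h(y) = C1*exp(y*(21 - sqrt(1337))/42) + C2*exp(y*(21 + sqrt(1337))/42) - 7*y^2/24 + 399*y/640 - 581273/184320


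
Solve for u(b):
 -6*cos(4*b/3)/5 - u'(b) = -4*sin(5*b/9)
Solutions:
 u(b) = C1 - 9*sin(4*b/3)/10 - 36*cos(5*b/9)/5


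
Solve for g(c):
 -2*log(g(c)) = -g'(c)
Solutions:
 li(g(c)) = C1 + 2*c


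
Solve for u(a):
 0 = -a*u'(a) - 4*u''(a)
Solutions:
 u(a) = C1 + C2*erf(sqrt(2)*a/4)


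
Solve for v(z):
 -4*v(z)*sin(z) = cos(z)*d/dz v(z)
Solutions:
 v(z) = C1*cos(z)^4


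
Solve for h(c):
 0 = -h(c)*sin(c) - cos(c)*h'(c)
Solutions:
 h(c) = C1*cos(c)


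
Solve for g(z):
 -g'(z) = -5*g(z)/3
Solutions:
 g(z) = C1*exp(5*z/3)


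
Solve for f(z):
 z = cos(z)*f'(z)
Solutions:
 f(z) = C1 + Integral(z/cos(z), z)


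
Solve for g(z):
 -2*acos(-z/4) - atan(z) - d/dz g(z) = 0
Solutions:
 g(z) = C1 - 2*z*acos(-z/4) - z*atan(z) - 2*sqrt(16 - z^2) + log(z^2 + 1)/2


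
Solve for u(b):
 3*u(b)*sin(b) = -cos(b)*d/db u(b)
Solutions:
 u(b) = C1*cos(b)^3


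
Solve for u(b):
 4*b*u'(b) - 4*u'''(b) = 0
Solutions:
 u(b) = C1 + Integral(C2*airyai(b) + C3*airybi(b), b)


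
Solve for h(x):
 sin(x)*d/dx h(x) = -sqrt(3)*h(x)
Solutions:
 h(x) = C1*(cos(x) + 1)^(sqrt(3)/2)/(cos(x) - 1)^(sqrt(3)/2)


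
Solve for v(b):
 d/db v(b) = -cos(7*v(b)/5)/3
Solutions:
 b/3 - 5*log(sin(7*v(b)/5) - 1)/14 + 5*log(sin(7*v(b)/5) + 1)/14 = C1


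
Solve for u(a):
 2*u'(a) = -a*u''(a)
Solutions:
 u(a) = C1 + C2/a


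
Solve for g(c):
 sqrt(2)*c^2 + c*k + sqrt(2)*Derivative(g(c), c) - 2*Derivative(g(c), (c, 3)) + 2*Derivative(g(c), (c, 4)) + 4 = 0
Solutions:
 g(c) = C1 + C2*exp(c*((-1 + sqrt(-4 + (-4 + 27*sqrt(2))^2/4)/2 + 27*sqrt(2)/4)^(-1/3) + 2 + (-1 + sqrt(-4 + (-4 + 27*sqrt(2))^2/4)/2 + 27*sqrt(2)/4)^(1/3))/6)*sin(sqrt(3)*c*(-(-1 + sqrt(-4 + (-2 + 27*sqrt(2)/2)^2)/2 + 27*sqrt(2)/4)^(1/3) + (-1 + sqrt(-4 + (-2 + 27*sqrt(2)/2)^2)/2 + 27*sqrt(2)/4)^(-1/3))/6) + C3*exp(c*((-1 + sqrt(-4 + (-4 + 27*sqrt(2))^2/4)/2 + 27*sqrt(2)/4)^(-1/3) + 2 + (-1 + sqrt(-4 + (-4 + 27*sqrt(2))^2/4)/2 + 27*sqrt(2)/4)^(1/3))/6)*cos(sqrt(3)*c*(-(-1 + sqrt(-4 + (-2 + 27*sqrt(2)/2)^2)/2 + 27*sqrt(2)/4)^(1/3) + (-1 + sqrt(-4 + (-2 + 27*sqrt(2)/2)^2)/2 + 27*sqrt(2)/4)^(-1/3))/6) + C4*exp(c*(-(-1 + sqrt(-4 + (-4 + 27*sqrt(2))^2/4)/2 + 27*sqrt(2)/4)^(1/3) - 1/(-1 + sqrt(-4 + (-4 + 27*sqrt(2))^2/4)/2 + 27*sqrt(2)/4)^(1/3) + 1)/3) - c^3/3 - sqrt(2)*c^2*k/4 - 4*sqrt(2)*c


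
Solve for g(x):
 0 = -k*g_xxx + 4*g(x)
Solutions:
 g(x) = C1*exp(2^(2/3)*x*(1/k)^(1/3)) + C2*exp(2^(2/3)*x*(-1 + sqrt(3)*I)*(1/k)^(1/3)/2) + C3*exp(-2^(2/3)*x*(1 + sqrt(3)*I)*(1/k)^(1/3)/2)


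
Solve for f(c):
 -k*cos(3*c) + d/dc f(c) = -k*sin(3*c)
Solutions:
 f(c) = C1 + sqrt(2)*k*sin(3*c + pi/4)/3


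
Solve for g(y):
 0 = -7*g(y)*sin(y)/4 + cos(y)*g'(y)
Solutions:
 g(y) = C1/cos(y)^(7/4)


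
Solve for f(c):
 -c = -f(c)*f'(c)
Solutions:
 f(c) = -sqrt(C1 + c^2)
 f(c) = sqrt(C1 + c^2)


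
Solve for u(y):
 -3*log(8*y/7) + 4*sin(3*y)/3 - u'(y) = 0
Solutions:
 u(y) = C1 - 3*y*log(y) - 9*y*log(2) + 3*y + 3*y*log(7) - 4*cos(3*y)/9


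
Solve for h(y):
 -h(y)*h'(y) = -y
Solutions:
 h(y) = -sqrt(C1 + y^2)
 h(y) = sqrt(C1 + y^2)


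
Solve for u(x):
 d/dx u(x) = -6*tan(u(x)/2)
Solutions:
 u(x) = -2*asin(C1*exp(-3*x)) + 2*pi
 u(x) = 2*asin(C1*exp(-3*x))


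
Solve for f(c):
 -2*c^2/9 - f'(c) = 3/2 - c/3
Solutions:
 f(c) = C1 - 2*c^3/27 + c^2/6 - 3*c/2


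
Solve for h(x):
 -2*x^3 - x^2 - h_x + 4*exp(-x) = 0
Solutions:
 h(x) = C1 - x^4/2 - x^3/3 - 4*exp(-x)


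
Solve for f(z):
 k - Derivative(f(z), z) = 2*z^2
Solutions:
 f(z) = C1 + k*z - 2*z^3/3


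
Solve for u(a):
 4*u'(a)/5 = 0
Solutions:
 u(a) = C1


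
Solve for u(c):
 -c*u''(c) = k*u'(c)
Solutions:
 u(c) = C1 + c^(1 - re(k))*(C2*sin(log(c)*Abs(im(k))) + C3*cos(log(c)*im(k)))


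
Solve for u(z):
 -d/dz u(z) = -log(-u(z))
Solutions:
 -li(-u(z)) = C1 + z


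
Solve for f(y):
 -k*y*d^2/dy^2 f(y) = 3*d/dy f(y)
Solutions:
 f(y) = C1 + y^(((re(k) - 3)*re(k) + im(k)^2)/(re(k)^2 + im(k)^2))*(C2*sin(3*log(y)*Abs(im(k))/(re(k)^2 + im(k)^2)) + C3*cos(3*log(y)*im(k)/(re(k)^2 + im(k)^2)))


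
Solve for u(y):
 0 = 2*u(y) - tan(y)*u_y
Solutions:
 u(y) = C1*sin(y)^2


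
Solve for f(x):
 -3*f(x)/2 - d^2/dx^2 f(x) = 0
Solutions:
 f(x) = C1*sin(sqrt(6)*x/2) + C2*cos(sqrt(6)*x/2)


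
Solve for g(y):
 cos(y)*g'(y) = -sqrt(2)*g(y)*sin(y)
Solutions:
 g(y) = C1*cos(y)^(sqrt(2))


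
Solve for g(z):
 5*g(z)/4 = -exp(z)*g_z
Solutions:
 g(z) = C1*exp(5*exp(-z)/4)


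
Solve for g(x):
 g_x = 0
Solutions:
 g(x) = C1


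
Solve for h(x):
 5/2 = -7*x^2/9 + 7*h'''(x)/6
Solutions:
 h(x) = C1 + C2*x + C3*x^2 + x^5/90 + 5*x^3/14


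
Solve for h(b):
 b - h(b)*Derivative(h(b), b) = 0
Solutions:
 h(b) = -sqrt(C1 + b^2)
 h(b) = sqrt(C1 + b^2)


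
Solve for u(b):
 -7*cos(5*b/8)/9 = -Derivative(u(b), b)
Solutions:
 u(b) = C1 + 56*sin(5*b/8)/45


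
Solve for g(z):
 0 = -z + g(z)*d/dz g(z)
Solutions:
 g(z) = -sqrt(C1 + z^2)
 g(z) = sqrt(C1 + z^2)


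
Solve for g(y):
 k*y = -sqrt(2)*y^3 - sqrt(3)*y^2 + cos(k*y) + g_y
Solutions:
 g(y) = C1 + k*y^2/2 + sqrt(2)*y^4/4 + sqrt(3)*y^3/3 - sin(k*y)/k


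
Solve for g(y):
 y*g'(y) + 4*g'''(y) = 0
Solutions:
 g(y) = C1 + Integral(C2*airyai(-2^(1/3)*y/2) + C3*airybi(-2^(1/3)*y/2), y)


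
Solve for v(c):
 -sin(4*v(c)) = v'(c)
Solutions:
 v(c) = -acos((-C1 - exp(8*c))/(C1 - exp(8*c)))/4 + pi/2
 v(c) = acos((-C1 - exp(8*c))/(C1 - exp(8*c)))/4


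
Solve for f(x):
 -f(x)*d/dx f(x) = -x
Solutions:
 f(x) = -sqrt(C1 + x^2)
 f(x) = sqrt(C1 + x^2)


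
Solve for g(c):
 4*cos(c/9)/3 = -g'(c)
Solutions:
 g(c) = C1 - 12*sin(c/9)


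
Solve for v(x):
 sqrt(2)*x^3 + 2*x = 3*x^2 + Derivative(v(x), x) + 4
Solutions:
 v(x) = C1 + sqrt(2)*x^4/4 - x^3 + x^2 - 4*x


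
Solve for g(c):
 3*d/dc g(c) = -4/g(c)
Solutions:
 g(c) = -sqrt(C1 - 24*c)/3
 g(c) = sqrt(C1 - 24*c)/3


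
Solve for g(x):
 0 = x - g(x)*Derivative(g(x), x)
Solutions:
 g(x) = -sqrt(C1 + x^2)
 g(x) = sqrt(C1 + x^2)


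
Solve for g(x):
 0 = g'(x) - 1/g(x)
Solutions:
 g(x) = -sqrt(C1 + 2*x)
 g(x) = sqrt(C1 + 2*x)


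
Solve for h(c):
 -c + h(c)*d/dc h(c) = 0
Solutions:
 h(c) = -sqrt(C1 + c^2)
 h(c) = sqrt(C1 + c^2)


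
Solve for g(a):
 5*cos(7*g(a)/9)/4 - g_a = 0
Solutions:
 -5*a/4 - 9*log(sin(7*g(a)/9) - 1)/14 + 9*log(sin(7*g(a)/9) + 1)/14 = C1


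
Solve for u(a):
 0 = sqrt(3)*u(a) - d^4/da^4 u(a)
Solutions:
 u(a) = C1*exp(-3^(1/8)*a) + C2*exp(3^(1/8)*a) + C3*sin(3^(1/8)*a) + C4*cos(3^(1/8)*a)


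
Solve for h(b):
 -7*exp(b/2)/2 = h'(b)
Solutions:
 h(b) = C1 - 7*exp(b/2)


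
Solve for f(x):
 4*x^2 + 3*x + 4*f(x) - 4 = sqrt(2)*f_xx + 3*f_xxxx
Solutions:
 f(x) = C1*exp(-2^(3/4)*sqrt(3)*x/3) + C2*exp(2^(3/4)*sqrt(3)*x/3) + C3*sin(2^(1/4)*x) + C4*cos(2^(1/4)*x) - x^2 - 3*x/4 - sqrt(2)/2 + 1
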